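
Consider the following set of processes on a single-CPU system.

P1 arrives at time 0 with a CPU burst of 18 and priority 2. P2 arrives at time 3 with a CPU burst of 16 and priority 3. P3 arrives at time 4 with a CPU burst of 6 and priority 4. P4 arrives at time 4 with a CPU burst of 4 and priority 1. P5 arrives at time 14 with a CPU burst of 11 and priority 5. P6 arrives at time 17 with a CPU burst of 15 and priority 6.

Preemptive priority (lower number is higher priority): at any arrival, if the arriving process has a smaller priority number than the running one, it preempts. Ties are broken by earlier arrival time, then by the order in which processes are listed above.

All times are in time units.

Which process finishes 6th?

Timeline: | P1 0-4 | P4 4-8 | P1 8-22 | P2 22-38 | P3 38-44 | P5 44-55 | P6 55-70 |
Completion: P1=22  P2=38  P3=44  P4=8  P5=55  P6=70
Turnaround (C−A): P1=22  P2=35  P3=40  P4=4  P5=41  P6=53
Finish order: P4 → P1 → P2 → P3 → P5 → P6

P6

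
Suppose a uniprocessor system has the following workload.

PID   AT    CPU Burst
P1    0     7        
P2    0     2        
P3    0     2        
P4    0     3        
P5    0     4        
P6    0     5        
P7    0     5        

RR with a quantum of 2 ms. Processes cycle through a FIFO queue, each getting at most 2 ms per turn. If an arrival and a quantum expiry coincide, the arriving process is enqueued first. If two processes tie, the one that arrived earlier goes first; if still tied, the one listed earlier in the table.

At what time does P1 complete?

28

Gantt: | P1 0-2 | P2 2-4 | P3 4-6 | P4 6-8 | P5 8-10 | P6 10-12 | P7 12-14 | P1 14-16 | P4 16-17 | P5 17-19 | P6 19-21 | P7 21-23 | P1 23-25 | P6 25-26 | P7 26-27 | P1 27-28 |
Completion: P1=28  P2=4  P3=6  P4=17  P5=19  P6=26  P7=27
Turnaround (C−A): P1=28  P2=4  P3=6  P4=17  P5=19  P6=26  P7=27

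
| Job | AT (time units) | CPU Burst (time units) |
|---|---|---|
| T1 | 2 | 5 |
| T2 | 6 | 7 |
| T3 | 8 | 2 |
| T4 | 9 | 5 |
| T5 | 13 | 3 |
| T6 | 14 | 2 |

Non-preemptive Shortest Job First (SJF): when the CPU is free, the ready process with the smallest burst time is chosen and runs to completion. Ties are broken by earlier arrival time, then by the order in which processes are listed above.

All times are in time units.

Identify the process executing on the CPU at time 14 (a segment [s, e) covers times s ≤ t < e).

T3

Timeline: | idle 0-2 | T1 2-7 | T2 7-14 | T3 14-16 | T6 16-18 | T5 18-21 | T4 21-26 |
Completion: T1=7  T2=14  T3=16  T4=26  T5=21  T6=18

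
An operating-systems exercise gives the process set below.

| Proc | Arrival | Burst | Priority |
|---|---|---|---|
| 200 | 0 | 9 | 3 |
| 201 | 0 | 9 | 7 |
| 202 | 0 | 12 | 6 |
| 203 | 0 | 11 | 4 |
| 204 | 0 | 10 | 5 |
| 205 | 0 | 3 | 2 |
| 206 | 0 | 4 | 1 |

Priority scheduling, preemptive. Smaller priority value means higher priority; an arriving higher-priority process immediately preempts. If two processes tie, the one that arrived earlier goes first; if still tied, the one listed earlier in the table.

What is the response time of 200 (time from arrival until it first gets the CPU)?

Schedule: | 206 0-4 | 205 4-7 | 200 7-16 | 203 16-27 | 204 27-37 | 202 37-49 | 201 49-58 |
Completion: 200=16  201=58  202=49  203=27  204=37  205=7  206=4
Turnaround (C−A): 200=16  201=58  202=49  203=27  204=37  205=7  206=4
Response(200) = first start − arrival = 7 − 0 = 7

7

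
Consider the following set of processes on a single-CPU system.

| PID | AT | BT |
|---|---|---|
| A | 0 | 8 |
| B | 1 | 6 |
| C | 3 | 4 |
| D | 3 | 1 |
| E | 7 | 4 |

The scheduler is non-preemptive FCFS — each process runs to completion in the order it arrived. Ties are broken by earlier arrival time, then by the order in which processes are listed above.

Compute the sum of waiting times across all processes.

45

Schedule: | A 0-8 | B 8-14 | C 14-18 | D 18-19 | E 19-23 |
Completion: A=8  B=14  C=18  D=19  E=23
Turnaround (C−A): A=8  B=13  C=15  D=16  E=16
Waiting = turnaround − burst: A=0, B=7, C=11, D=15, E=12
Total waiting = 0 + 7 + 11 + 15 + 12 = 45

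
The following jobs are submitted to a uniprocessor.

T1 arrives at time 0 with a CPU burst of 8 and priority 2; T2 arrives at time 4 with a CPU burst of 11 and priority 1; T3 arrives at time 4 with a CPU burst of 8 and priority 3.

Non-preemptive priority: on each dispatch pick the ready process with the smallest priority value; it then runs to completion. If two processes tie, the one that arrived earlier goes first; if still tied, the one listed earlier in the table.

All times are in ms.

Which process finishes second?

T2

Gantt: | T1 0-8 | T2 8-19 | T3 19-27 |
Completion: T1=8  T2=19  T3=27
Finish order: T1 → T2 → T3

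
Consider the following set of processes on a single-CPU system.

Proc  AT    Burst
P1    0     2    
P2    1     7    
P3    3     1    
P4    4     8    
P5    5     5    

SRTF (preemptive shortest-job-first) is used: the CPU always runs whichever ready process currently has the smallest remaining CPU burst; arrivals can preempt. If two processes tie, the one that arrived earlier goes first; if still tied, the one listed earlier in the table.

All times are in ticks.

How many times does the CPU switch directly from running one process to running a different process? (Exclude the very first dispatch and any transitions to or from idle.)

Gantt: | P1 0-2 | P2 2-3 | P3 3-4 | P2 4-10 | P5 10-15 | P4 15-23 |
Completion: P1=2  P2=10  P3=4  P4=23  P5=15
Turnaround (C−A): P1=2  P2=9  P3=1  P4=19  P5=10

5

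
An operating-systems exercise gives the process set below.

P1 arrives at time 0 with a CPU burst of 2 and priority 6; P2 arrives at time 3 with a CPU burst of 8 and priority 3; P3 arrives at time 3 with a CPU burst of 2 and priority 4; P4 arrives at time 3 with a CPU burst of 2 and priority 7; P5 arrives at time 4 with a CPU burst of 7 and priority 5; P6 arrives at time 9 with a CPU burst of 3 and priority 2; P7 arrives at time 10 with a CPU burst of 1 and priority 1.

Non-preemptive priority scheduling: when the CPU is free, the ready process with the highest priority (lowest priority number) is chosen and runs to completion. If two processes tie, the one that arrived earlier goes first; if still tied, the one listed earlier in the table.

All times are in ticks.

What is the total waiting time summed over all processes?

50

Timeline: | P1 0-2 | idle 2-3 | P2 3-11 | P7 11-12 | P6 12-15 | P3 15-17 | P5 17-24 | P4 24-26 |
Completion: P1=2  P2=11  P3=17  P4=26  P5=24  P6=15  P7=12
Turnaround (C−A): P1=2  P2=8  P3=14  P4=23  P5=20  P6=6  P7=2
Waiting = turnaround − burst: P1=0, P2=0, P3=12, P4=21, P5=13, P6=3, P7=1
Total waiting = 0 + 0 + 12 + 21 + 13 + 3 + 1 = 50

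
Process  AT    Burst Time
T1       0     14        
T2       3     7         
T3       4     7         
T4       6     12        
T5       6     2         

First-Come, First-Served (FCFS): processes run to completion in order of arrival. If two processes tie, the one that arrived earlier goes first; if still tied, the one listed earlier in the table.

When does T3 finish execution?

28

Gantt: | T1 0-14 | T2 14-21 | T3 21-28 | T4 28-40 | T5 40-42 |
Completion: T1=14  T2=21  T3=28  T4=40  T5=42
Turnaround (C−A): T1=14  T2=18  T3=24  T4=34  T5=36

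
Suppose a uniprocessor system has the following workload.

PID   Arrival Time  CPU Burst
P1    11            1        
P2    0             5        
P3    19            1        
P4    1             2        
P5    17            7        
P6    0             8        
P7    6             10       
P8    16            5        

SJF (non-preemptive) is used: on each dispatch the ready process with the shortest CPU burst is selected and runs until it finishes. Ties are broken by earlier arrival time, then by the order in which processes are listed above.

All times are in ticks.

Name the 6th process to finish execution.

Schedule: | P2 0-5 | P4 5-7 | P6 7-15 | P1 15-16 | P8 16-21 | P3 21-22 | P5 22-29 | P7 29-39 |
Completion: P1=16  P2=5  P3=22  P4=7  P5=29  P6=15  P7=39  P8=21
Finish order: P2 → P4 → P6 → P1 → P8 → P3 → P5 → P7

P3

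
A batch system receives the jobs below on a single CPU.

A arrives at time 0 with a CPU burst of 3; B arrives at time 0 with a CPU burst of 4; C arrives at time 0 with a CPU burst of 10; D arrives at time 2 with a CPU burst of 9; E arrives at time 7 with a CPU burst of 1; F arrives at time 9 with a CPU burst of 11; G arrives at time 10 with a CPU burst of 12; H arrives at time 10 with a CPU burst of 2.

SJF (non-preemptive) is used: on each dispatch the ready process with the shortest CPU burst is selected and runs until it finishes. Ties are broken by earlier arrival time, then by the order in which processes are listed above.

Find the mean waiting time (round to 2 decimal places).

10.63

Gantt: | A 0-3 | B 3-7 | E 7-8 | D 8-17 | H 17-19 | C 19-29 | F 29-40 | G 40-52 |
Completion: A=3  B=7  C=29  D=17  E=8  F=40  G=52  H=19
Turnaround (C−A): A=3  B=7  C=29  D=15  E=1  F=31  G=42  H=9
Waiting times: A=0, B=3, C=19, D=6, E=0, F=20, G=30, H=7
Average waiting = (0+3+19+6+0+20+30+7) / 8 = 85/8 = 10.63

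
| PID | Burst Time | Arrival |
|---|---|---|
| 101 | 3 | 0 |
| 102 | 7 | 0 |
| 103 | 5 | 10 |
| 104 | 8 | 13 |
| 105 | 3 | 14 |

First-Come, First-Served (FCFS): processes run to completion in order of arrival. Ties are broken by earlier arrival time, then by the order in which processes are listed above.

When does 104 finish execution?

Timeline: | 101 0-3 | 102 3-10 | 103 10-15 | 104 15-23 | 105 23-26 |
Completion: 101=3  102=10  103=15  104=23  105=26
Turnaround (C−A): 101=3  102=10  103=5  104=10  105=12

23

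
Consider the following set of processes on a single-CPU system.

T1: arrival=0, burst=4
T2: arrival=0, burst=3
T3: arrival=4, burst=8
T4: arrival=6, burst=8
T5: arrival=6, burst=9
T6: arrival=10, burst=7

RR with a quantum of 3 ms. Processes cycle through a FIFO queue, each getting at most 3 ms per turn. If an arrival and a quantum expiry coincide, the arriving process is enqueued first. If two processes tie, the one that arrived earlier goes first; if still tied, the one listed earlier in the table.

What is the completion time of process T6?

39

Gantt: | T1 0-3 | T2 3-6 | T1 6-7 | T3 7-10 | T4 10-13 | T5 13-16 | T6 16-19 | T3 19-22 | T4 22-25 | T5 25-28 | T6 28-31 | T3 31-33 | T4 33-35 | T5 35-38 | T6 38-39 |
Completion: T1=7  T2=6  T3=33  T4=35  T5=38  T6=39
Turnaround (C−A): T1=7  T2=6  T3=29  T4=29  T5=32  T6=29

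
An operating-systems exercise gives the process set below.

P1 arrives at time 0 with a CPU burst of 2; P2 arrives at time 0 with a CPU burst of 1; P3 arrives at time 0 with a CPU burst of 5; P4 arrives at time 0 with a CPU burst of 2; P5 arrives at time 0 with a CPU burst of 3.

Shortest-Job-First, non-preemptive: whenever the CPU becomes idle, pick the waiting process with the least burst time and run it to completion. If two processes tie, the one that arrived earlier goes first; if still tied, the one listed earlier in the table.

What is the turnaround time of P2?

Timeline: | P2 0-1 | P1 1-3 | P4 3-5 | P5 5-8 | P3 8-13 |
Completion: P1=3  P2=1  P3=13  P4=5  P5=8
Turnaround (C−A): P1=3  P2=1  P3=13  P4=5  P5=8
Turnaround(P2) = completion − arrival = 1 − 0 = 1

1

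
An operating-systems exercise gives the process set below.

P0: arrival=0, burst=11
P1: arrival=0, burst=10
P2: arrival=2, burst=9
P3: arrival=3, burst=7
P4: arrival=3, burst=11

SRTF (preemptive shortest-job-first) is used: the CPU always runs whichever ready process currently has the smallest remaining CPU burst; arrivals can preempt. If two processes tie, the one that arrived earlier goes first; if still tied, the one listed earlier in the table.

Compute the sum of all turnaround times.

Timeline: | P1 0-10 | P3 10-17 | P2 17-26 | P0 26-37 | P4 37-48 |
Completion: P0=37  P1=10  P2=26  P3=17  P4=48
Turnaround (C−A): P0=37  P1=10  P2=24  P3=14  P4=45
Turnaround = completion − arrival: P0=37, P1=10, P2=24, P3=14, P4=45
Total turnaround = 37 + 10 + 24 + 14 + 45 = 130

130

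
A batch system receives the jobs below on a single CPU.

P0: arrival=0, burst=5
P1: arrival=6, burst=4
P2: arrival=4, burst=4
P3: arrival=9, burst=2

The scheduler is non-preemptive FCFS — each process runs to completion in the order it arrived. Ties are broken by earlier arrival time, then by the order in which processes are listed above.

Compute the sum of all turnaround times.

Gantt: | P0 0-5 | P2 5-9 | P1 9-13 | P3 13-15 |
Completion: P0=5  P1=13  P2=9  P3=15
Turnaround = completion − arrival: P0=5, P1=7, P2=5, P3=6
Total turnaround = 5 + 7 + 5 + 6 = 23

23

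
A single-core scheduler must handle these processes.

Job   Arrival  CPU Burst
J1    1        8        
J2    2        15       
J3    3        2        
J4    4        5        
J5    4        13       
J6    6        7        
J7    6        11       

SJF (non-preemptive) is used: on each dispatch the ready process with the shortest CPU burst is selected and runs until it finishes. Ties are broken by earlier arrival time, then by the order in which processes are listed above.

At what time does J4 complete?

16

Timeline: | idle 0-1 | J1 1-9 | J3 9-11 | J4 11-16 | J6 16-23 | J7 23-34 | J5 34-47 | J2 47-62 |
Completion: J1=9  J2=62  J3=11  J4=16  J5=47  J6=23  J7=34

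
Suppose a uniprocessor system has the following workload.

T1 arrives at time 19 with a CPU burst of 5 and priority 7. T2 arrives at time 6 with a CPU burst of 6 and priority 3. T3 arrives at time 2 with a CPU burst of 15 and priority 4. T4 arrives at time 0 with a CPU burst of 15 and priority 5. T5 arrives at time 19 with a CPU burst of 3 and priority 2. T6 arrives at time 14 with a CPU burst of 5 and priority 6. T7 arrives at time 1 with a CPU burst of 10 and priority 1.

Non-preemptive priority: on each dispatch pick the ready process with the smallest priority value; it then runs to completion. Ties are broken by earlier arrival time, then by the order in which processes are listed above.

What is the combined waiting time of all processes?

144

Gantt: | T4 0-15 | T7 15-25 | T5 25-28 | T2 28-34 | T3 34-49 | T6 49-54 | T1 54-59 |
Completion: T1=59  T2=34  T3=49  T4=15  T5=28  T6=54  T7=25
Waiting = turnaround − burst: T1=35, T2=22, T3=32, T4=0, T5=6, T6=35, T7=14
Total waiting = 35 + 22 + 32 + 0 + 6 + 35 + 14 = 144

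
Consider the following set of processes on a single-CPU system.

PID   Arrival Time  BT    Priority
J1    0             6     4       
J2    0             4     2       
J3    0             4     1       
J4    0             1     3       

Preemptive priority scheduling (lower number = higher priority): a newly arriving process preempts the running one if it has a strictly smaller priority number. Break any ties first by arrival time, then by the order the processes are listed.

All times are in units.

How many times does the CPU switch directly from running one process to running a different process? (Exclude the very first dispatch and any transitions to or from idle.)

3

Schedule: | J3 0-4 | J2 4-8 | J4 8-9 | J1 9-15 |
Completion: J1=15  J2=8  J3=4  J4=9
Turnaround (C−A): J1=15  J2=8  J3=4  J4=9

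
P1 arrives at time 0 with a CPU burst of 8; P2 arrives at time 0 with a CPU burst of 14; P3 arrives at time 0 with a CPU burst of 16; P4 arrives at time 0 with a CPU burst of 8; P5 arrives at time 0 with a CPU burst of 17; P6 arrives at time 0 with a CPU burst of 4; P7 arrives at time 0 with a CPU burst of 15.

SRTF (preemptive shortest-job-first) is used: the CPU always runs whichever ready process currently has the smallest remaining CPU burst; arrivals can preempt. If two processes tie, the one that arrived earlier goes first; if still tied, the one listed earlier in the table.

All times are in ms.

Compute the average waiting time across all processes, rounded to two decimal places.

26.29

Gantt: | P6 0-4 | P1 4-12 | P4 12-20 | P2 20-34 | P7 34-49 | P3 49-65 | P5 65-82 |
Completion: P1=12  P2=34  P3=65  P4=20  P5=82  P6=4  P7=49
Turnaround (C−A): P1=12  P2=34  P3=65  P4=20  P5=82  P6=4  P7=49
Waiting times: P1=4, P2=20, P3=49, P4=12, P5=65, P6=0, P7=34
Average waiting = (4+20+49+12+65+0+34) / 7 = 184/7 = 26.29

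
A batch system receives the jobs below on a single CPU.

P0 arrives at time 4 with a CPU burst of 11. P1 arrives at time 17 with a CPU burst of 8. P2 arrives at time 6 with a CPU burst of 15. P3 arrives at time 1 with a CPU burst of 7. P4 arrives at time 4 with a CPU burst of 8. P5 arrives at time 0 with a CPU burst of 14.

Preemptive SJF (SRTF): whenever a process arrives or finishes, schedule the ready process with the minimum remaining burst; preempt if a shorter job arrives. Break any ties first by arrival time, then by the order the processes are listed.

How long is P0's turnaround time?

Timeline: | P5 0-1 | P3 1-8 | P4 8-16 | P0 16-17 | P1 17-25 | P0 25-35 | P5 35-48 | P2 48-63 |
Completion: P0=35  P1=25  P2=63  P3=8  P4=16  P5=48
Turnaround(P0) = completion − arrival = 35 − 4 = 31

31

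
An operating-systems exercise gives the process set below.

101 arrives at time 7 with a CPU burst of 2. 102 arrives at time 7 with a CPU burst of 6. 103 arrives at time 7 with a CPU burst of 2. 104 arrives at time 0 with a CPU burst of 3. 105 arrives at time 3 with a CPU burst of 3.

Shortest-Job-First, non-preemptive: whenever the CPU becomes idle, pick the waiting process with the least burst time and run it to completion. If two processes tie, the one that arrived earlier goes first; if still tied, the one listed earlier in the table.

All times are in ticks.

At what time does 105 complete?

Timeline: | 104 0-3 | 105 3-6 | idle 6-7 | 101 7-9 | 103 9-11 | 102 11-17 |
Completion: 101=9  102=17  103=11  104=3  105=6

6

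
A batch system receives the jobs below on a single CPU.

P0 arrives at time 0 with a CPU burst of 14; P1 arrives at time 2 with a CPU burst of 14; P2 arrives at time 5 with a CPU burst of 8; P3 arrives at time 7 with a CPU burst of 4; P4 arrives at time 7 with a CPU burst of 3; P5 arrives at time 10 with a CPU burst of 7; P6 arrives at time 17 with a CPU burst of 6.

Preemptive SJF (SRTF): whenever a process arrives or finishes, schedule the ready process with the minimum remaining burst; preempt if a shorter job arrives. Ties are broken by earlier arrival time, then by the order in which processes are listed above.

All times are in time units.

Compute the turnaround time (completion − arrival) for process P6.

9

Timeline: | P0 0-5 | P2 5-7 | P4 7-10 | P3 10-14 | P2 14-20 | P6 20-26 | P5 26-33 | P0 33-42 | P1 42-56 |
Completion: P0=42  P1=56  P2=20  P3=14  P4=10  P5=33  P6=26
Turnaround(P6) = completion − arrival = 26 − 17 = 9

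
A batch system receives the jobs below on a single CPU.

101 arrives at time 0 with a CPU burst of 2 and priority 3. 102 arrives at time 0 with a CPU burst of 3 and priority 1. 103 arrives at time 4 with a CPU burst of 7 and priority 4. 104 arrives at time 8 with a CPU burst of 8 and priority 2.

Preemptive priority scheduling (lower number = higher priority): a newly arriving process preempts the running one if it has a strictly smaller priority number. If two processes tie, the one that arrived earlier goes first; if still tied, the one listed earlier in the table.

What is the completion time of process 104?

Timeline: | 102 0-3 | 101 3-5 | 103 5-8 | 104 8-16 | 103 16-20 |
Completion: 101=5  102=3  103=20  104=16
Turnaround (C−A): 101=5  102=3  103=16  104=8

16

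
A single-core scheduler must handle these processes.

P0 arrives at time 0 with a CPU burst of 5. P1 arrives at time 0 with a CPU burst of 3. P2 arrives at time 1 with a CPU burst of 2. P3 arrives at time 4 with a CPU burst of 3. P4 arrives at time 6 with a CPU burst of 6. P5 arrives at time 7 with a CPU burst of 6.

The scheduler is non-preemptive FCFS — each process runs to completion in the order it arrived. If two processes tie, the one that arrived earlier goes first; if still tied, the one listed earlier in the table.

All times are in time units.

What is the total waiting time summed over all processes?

37

Timeline: | P0 0-5 | P1 5-8 | P2 8-10 | P3 10-13 | P4 13-19 | P5 19-25 |
Completion: P0=5  P1=8  P2=10  P3=13  P4=19  P5=25
Waiting = turnaround − burst: P0=0, P1=5, P2=7, P3=6, P4=7, P5=12
Total waiting = 0 + 5 + 7 + 6 + 7 + 12 = 37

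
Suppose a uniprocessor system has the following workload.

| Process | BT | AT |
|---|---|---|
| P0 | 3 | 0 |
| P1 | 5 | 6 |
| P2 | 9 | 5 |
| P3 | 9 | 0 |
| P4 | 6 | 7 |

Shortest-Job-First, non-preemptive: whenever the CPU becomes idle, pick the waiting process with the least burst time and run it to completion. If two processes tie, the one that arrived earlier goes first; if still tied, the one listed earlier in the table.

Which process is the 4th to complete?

P4

Timeline: | P0 0-3 | P3 3-12 | P1 12-17 | P4 17-23 | P2 23-32 |
Completion: P0=3  P1=17  P2=32  P3=12  P4=23
Turnaround (C−A): P0=3  P1=11  P2=27  P3=12  P4=16
Finish order: P0 → P3 → P1 → P4 → P2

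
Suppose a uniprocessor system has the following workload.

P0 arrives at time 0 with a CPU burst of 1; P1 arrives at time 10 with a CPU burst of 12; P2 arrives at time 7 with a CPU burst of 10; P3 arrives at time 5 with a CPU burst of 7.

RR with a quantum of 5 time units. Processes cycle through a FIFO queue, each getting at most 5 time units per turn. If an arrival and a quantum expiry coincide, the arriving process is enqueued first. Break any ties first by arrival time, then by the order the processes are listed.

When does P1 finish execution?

34

Timeline: | P0 0-1 | idle 1-5 | P3 5-10 | P2 10-15 | P1 15-20 | P3 20-22 | P2 22-27 | P1 27-34 |
Completion: P0=1  P1=34  P2=27  P3=22
Turnaround (C−A): P0=1  P1=24  P2=20  P3=17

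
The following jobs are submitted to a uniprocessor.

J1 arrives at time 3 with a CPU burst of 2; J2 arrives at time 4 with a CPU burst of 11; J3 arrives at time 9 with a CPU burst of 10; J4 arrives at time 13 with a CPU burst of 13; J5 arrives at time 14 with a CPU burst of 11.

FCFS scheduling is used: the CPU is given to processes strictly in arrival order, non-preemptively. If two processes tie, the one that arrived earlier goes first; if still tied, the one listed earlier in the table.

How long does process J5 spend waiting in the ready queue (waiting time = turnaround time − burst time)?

Schedule: | idle 0-3 | J1 3-5 | J2 5-16 | J3 16-26 | J4 26-39 | J5 39-50 |
Completion: J1=5  J2=16  J3=26  J4=39  J5=50
Turnaround (C−A): J1=2  J2=12  J3=17  J4=26  J5=36
Waiting(J5) = turnaround − burst = 36 − 11 = 25

25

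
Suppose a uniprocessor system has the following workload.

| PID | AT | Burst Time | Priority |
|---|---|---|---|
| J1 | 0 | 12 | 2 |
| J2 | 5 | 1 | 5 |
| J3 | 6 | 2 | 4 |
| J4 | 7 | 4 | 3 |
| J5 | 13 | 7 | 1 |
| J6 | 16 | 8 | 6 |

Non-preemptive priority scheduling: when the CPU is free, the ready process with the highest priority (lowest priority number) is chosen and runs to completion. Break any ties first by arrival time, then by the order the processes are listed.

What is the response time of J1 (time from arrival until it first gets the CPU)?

Gantt: | J1 0-12 | J4 12-16 | J5 16-23 | J3 23-25 | J2 25-26 | J6 26-34 |
Completion: J1=12  J2=26  J3=25  J4=16  J5=23  J6=34
Response(J1) = first start − arrival = 0 − 0 = 0

0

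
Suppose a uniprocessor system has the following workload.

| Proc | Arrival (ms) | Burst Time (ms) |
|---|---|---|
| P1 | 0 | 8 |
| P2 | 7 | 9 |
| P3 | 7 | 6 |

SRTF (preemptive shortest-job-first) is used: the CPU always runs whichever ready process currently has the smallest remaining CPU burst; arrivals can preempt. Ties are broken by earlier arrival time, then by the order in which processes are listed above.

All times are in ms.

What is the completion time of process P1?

8

Gantt: | P1 0-8 | P3 8-14 | P2 14-23 |
Completion: P1=8  P2=23  P3=14
Turnaround (C−A): P1=8  P2=16  P3=7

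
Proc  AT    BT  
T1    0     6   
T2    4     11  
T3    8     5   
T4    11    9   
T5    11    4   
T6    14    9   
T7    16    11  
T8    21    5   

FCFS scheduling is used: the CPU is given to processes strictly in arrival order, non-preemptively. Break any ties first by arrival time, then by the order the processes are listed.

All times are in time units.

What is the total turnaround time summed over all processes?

185

Gantt: | T1 0-6 | T2 6-17 | T3 17-22 | T4 22-31 | T5 31-35 | T6 35-44 | T7 44-55 | T8 55-60 |
Completion: T1=6  T2=17  T3=22  T4=31  T5=35  T6=44  T7=55  T8=60
Turnaround (C−A): T1=6  T2=13  T3=14  T4=20  T5=24  T6=30  T7=39  T8=39
Turnaround = completion − arrival: T1=6, T2=13, T3=14, T4=20, T5=24, T6=30, T7=39, T8=39
Total turnaround = 6 + 13 + 14 + 20 + 24 + 30 + 39 + 39 = 185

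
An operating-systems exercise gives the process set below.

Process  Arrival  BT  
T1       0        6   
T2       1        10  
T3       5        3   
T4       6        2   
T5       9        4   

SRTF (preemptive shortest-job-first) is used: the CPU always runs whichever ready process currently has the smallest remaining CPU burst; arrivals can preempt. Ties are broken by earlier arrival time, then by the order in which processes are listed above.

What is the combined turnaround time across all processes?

Schedule: | T1 0-6 | T4 6-8 | T3 8-11 | T5 11-15 | T2 15-25 |
Completion: T1=6  T2=25  T3=11  T4=8  T5=15
Turnaround (C−A): T1=6  T2=24  T3=6  T4=2  T5=6
Turnaround = completion − arrival: T1=6, T2=24, T3=6, T4=2, T5=6
Total turnaround = 6 + 24 + 6 + 2 + 6 = 44

44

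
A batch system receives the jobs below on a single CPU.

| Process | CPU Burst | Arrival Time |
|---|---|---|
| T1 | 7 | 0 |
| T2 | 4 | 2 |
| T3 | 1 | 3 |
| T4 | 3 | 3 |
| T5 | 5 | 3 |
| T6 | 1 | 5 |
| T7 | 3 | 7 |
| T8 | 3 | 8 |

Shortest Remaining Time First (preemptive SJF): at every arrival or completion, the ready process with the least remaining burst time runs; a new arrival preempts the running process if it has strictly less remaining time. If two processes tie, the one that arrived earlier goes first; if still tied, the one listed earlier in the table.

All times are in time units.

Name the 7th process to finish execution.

T1

Schedule: | T1 0-2 | T2 2-3 | T3 3-4 | T2 4-5 | T6 5-6 | T2 6-8 | T4 8-11 | T7 11-14 | T8 14-17 | T1 17-22 | T5 22-27 |
Completion: T1=22  T2=8  T3=4  T4=11  T5=27  T6=6  T7=14  T8=17
Finish order: T3 → T6 → T2 → T4 → T7 → T8 → T1 → T5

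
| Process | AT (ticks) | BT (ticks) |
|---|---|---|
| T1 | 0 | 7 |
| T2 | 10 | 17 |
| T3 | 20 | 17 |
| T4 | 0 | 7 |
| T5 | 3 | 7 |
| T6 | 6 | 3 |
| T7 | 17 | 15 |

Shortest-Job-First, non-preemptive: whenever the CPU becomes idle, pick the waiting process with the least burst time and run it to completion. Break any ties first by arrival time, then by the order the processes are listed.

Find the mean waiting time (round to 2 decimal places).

13.86

Timeline: | T1 0-7 | T6 7-10 | T4 10-17 | T5 17-24 | T7 24-39 | T2 39-56 | T3 56-73 |
Completion: T1=7  T2=56  T3=73  T4=17  T5=24  T6=10  T7=39
Turnaround (C−A): T1=7  T2=46  T3=53  T4=17  T5=21  T6=4  T7=22
Waiting times: T1=0, T2=29, T3=36, T4=10, T5=14, T6=1, T7=7
Average waiting = (0+29+36+10+14+1+7) / 7 = 97/7 = 13.86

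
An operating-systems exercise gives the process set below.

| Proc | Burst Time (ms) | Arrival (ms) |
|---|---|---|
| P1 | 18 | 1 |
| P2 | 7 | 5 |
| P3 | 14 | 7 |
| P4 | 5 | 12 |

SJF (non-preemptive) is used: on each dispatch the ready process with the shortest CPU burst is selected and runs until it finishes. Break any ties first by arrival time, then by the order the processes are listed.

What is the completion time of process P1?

19

Schedule: | idle 0-1 | P1 1-19 | P4 19-24 | P2 24-31 | P3 31-45 |
Completion: P1=19  P2=31  P3=45  P4=24
Turnaround (C−A): P1=18  P2=26  P3=38  P4=12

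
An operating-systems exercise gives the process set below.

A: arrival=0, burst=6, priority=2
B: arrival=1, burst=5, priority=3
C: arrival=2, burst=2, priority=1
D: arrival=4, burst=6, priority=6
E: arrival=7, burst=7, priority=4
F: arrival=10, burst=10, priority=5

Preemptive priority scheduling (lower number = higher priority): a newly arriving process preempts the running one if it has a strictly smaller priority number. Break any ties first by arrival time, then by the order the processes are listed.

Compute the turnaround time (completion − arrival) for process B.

Timeline: | A 0-2 | C 2-4 | A 4-8 | B 8-13 | E 13-20 | F 20-30 | D 30-36 |
Completion: A=8  B=13  C=4  D=36  E=20  F=30
Turnaround (C−A): A=8  B=12  C=2  D=32  E=13  F=20
Turnaround(B) = completion − arrival = 13 − 1 = 12

12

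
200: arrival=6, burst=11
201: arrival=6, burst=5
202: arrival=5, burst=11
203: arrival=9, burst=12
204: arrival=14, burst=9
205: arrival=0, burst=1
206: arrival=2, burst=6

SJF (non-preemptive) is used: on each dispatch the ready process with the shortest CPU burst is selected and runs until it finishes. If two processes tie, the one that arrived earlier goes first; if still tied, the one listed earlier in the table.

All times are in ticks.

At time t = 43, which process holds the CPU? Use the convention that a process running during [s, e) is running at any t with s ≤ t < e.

200

Gantt: | 205 0-1 | idle 1-2 | 206 2-8 | 201 8-13 | 202 13-24 | 204 24-33 | 200 33-44 | 203 44-56 |
Completion: 200=44  201=13  202=24  203=56  204=33  205=1  206=8
Turnaround (C−A): 200=38  201=7  202=19  203=47  204=19  205=1  206=6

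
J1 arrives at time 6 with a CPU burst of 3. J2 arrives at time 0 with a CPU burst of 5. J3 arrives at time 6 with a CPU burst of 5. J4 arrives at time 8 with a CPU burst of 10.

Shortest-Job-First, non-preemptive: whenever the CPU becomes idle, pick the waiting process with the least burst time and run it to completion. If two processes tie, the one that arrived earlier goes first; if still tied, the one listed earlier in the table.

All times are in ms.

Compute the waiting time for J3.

3

Schedule: | J2 0-5 | idle 5-6 | J1 6-9 | J3 9-14 | J4 14-24 |
Completion: J1=9  J2=5  J3=14  J4=24
Waiting(J3) = turnaround − burst = 8 − 5 = 3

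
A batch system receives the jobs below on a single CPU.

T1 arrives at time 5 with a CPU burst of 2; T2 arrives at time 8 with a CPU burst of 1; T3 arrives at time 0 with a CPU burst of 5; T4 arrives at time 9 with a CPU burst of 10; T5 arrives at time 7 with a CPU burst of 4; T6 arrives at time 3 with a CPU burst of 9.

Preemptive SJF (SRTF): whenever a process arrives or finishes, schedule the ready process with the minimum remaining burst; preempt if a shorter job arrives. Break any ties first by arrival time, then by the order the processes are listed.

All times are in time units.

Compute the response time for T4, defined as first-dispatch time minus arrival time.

12

Timeline: | T3 0-5 | T1 5-7 | T5 7-8 | T2 8-9 | T5 9-12 | T6 12-21 | T4 21-31 |
Completion: T1=7  T2=9  T3=5  T4=31  T5=12  T6=21
Turnaround (C−A): T1=2  T2=1  T3=5  T4=22  T5=5  T6=18
Response(T4) = first start − arrival = 21 − 9 = 12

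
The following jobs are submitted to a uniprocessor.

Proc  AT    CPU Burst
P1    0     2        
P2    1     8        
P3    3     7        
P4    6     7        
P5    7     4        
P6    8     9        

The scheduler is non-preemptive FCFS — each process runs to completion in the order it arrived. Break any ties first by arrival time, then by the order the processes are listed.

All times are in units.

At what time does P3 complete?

17

Timeline: | P1 0-2 | P2 2-10 | P3 10-17 | P4 17-24 | P5 24-28 | P6 28-37 |
Completion: P1=2  P2=10  P3=17  P4=24  P5=28  P6=37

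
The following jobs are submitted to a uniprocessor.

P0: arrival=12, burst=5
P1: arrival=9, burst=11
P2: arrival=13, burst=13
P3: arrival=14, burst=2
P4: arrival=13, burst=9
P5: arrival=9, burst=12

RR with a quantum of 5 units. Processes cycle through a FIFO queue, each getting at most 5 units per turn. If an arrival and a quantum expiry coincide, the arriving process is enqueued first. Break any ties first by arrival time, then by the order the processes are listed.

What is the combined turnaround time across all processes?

220

Schedule: | idle 0-9 | P1 9-14 | P5 14-19 | P0 19-24 | P2 24-29 | P4 29-34 | P3 34-36 | P1 36-41 | P5 41-46 | P2 46-51 | P4 51-55 | P1 55-56 | P5 56-58 | P2 58-61 |
Completion: P0=24  P1=56  P2=61  P3=36  P4=55  P5=58
Turnaround (C−A): P0=12  P1=47  P2=48  P3=22  P4=42  P5=49
Turnaround = completion − arrival: P0=12, P1=47, P2=48, P3=22, P4=42, P5=49
Total turnaround = 12 + 47 + 48 + 22 + 42 + 49 = 220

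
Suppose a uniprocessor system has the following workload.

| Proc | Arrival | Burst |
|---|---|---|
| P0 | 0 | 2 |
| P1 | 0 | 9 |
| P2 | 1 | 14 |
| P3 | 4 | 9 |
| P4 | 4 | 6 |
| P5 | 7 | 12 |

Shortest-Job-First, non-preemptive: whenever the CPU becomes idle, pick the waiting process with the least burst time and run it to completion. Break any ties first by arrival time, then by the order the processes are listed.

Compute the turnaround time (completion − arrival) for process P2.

51

Gantt: | P0 0-2 | P1 2-11 | P4 11-17 | P3 17-26 | P5 26-38 | P2 38-52 |
Completion: P0=2  P1=11  P2=52  P3=26  P4=17  P5=38
Turnaround(P2) = completion − arrival = 52 − 1 = 51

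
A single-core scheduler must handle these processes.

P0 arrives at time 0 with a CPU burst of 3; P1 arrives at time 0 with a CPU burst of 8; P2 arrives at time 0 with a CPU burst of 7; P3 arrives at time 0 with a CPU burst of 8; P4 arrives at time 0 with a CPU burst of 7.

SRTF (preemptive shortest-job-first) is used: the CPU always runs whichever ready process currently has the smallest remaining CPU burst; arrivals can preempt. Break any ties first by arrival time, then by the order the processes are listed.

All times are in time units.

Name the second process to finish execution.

Schedule: | P0 0-3 | P2 3-10 | P4 10-17 | P1 17-25 | P3 25-33 |
Completion: P0=3  P1=25  P2=10  P3=33  P4=17
Turnaround (C−A): P0=3  P1=25  P2=10  P3=33  P4=17
Finish order: P0 → P2 → P4 → P1 → P3

P2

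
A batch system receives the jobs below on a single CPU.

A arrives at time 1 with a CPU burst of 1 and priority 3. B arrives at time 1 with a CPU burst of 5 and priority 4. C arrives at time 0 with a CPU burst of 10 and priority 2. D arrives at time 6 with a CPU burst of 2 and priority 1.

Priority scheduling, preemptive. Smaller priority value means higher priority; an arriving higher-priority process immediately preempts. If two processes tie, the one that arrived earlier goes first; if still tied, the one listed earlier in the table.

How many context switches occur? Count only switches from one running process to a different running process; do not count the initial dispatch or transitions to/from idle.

4

Timeline: | C 0-6 | D 6-8 | C 8-12 | A 12-13 | B 13-18 |
Completion: A=13  B=18  C=12  D=8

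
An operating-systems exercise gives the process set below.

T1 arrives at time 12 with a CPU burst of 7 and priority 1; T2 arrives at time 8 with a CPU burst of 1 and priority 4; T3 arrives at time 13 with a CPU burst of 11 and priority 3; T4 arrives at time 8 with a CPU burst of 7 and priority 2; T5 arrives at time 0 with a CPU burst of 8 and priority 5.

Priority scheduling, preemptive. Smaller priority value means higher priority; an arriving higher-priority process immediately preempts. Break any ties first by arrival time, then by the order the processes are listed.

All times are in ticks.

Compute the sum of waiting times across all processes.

41

Timeline: | T5 0-8 | T4 8-12 | T1 12-19 | T4 19-22 | T3 22-33 | T2 33-34 |
Completion: T1=19  T2=34  T3=33  T4=22  T5=8
Waiting = turnaround − burst: T1=0, T2=25, T3=9, T4=7, T5=0
Total waiting = 0 + 25 + 9 + 7 + 0 = 41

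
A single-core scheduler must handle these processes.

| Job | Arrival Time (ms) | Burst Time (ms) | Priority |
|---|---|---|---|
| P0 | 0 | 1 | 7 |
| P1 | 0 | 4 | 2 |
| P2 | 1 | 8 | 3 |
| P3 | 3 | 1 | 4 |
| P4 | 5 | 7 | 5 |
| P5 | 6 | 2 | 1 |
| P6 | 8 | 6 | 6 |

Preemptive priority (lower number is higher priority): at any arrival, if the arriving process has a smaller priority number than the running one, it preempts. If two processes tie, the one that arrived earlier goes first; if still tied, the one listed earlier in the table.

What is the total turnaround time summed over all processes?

97

Gantt: | P1 0-4 | P2 4-6 | P5 6-8 | P2 8-14 | P3 14-15 | P4 15-22 | P6 22-28 | P0 28-29 |
Completion: P0=29  P1=4  P2=14  P3=15  P4=22  P5=8  P6=28
Turnaround (C−A): P0=29  P1=4  P2=13  P3=12  P4=17  P5=2  P6=20
Turnaround = completion − arrival: P0=29, P1=4, P2=13, P3=12, P4=17, P5=2, P6=20
Total turnaround = 29 + 4 + 13 + 12 + 17 + 2 + 20 = 97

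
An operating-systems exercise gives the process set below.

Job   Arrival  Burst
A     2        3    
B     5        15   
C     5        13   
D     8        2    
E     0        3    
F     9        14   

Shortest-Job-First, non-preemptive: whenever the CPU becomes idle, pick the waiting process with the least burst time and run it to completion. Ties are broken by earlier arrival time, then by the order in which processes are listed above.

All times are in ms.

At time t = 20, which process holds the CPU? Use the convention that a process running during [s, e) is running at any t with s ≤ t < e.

Timeline: | E 0-3 | A 3-6 | C 6-19 | D 19-21 | F 21-35 | B 35-50 |
Completion: A=6  B=50  C=19  D=21  E=3  F=35
Turnaround (C−A): A=4  B=45  C=14  D=13  E=3  F=26

D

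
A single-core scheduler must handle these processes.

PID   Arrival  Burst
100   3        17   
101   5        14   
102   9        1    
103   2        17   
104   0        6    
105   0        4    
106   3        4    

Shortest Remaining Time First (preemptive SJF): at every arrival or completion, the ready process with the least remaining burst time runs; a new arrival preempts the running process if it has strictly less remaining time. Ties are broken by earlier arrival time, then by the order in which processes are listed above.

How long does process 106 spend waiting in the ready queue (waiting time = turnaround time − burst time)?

1

Timeline: | 105 0-4 | 106 4-8 | 104 8-9 | 102 9-10 | 104 10-15 | 101 15-29 | 103 29-46 | 100 46-63 |
Completion: 100=63  101=29  102=10  103=46  104=15  105=4  106=8
Waiting(106) = turnaround − burst = 5 − 4 = 1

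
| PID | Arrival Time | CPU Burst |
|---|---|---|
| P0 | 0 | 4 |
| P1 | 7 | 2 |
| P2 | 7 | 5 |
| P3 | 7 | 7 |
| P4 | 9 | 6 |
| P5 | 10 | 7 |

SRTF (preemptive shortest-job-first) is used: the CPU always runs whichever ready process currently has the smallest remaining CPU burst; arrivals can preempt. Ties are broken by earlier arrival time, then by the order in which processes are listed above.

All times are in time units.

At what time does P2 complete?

Gantt: | P0 0-4 | idle 4-7 | P1 7-9 | P2 9-14 | P4 14-20 | P3 20-27 | P5 27-34 |
Completion: P0=4  P1=9  P2=14  P3=27  P4=20  P5=34

14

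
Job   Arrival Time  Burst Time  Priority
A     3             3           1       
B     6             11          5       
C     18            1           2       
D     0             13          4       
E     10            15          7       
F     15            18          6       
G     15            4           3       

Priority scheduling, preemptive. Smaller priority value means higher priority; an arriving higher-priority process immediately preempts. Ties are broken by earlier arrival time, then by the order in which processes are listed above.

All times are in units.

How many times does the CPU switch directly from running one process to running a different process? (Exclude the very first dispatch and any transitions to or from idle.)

Gantt: | D 0-3 | A 3-6 | D 6-15 | G 15-18 | C 18-19 | G 19-20 | D 20-21 | B 21-32 | F 32-50 | E 50-65 |
Completion: A=6  B=32  C=19  D=21  E=65  F=50  G=20

9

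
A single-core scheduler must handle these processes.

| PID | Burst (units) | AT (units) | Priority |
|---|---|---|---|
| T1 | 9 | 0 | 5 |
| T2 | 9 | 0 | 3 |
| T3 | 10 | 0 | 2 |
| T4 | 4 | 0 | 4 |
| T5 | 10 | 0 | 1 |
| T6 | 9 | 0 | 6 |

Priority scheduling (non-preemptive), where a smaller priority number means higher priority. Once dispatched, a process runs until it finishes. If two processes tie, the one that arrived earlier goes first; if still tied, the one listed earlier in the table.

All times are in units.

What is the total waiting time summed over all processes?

Schedule: | T5 0-10 | T3 10-20 | T2 20-29 | T4 29-33 | T1 33-42 | T6 42-51 |
Completion: T1=42  T2=29  T3=20  T4=33  T5=10  T6=51
Turnaround (C−A): T1=42  T2=29  T3=20  T4=33  T5=10  T6=51
Waiting = turnaround − burst: T1=33, T2=20, T3=10, T4=29, T5=0, T6=42
Total waiting = 33 + 20 + 10 + 29 + 0 + 42 = 134

134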